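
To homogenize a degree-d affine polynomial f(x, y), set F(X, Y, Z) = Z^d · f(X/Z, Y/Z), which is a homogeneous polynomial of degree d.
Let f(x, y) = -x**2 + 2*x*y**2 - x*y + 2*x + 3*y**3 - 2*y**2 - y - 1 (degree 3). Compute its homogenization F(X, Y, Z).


F(X, Y, Z) = -X**2*Z + 2*X*Y**2 - X*Y*Z + 2*X*Z**2 + 3*Y**3 - 2*Y**2*Z - Y*Z**2 - Z**3

deg(f) = 3.
Substitute x = X/Z, y = Y/Z into f, then multiply by Z^3.
  monomial -1·x^2·y^0 ↦ -1·X^2·Y^0·Z^1.
  monomial 2·x^1·y^2 ↦ 2·X^1·Y^2·Z^0.
  monomial -1·x^1·y^1 ↦ -1·X^1·Y^1·Z^1.
  monomial 2·x^1·y^0 ↦ 2·X^1·Y^0·Z^2.
  monomial 3·x^0·y^3 ↦ 3·X^0·Y^3·Z^0.
  monomial -2·x^0·y^2 ↦ -2·X^0·Y^2·Z^1.
  monomial -1·x^0·y^1 ↦ -1·X^0·Y^1·Z^2.
  monomial -1·x^0·y^0 ↦ -1·X^0·Y^0·Z^3.
Collecting: F(X, Y, Z) = -X**2*Z + 2*X*Y**2 - X*Y*Z + 2*X*Z**2 + 3*Y**3 - 2*Y**2*Z - Y*Z**2 - Z**3.


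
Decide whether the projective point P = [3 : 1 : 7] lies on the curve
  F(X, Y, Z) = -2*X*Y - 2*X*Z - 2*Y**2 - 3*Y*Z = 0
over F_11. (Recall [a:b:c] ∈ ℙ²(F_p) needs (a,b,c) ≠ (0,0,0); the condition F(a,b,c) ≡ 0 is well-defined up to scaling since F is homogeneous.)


F(3,1,7) ≡ 6 (mod 11); P is NOT on the curve.

Evaluate F(3, 1, 7) term-by-term (mod 11).
  -2*X*Y ↦ -2·3·1·1 = -6
  -2*X*Z ↦ -2·3·1·7 = -42
  -2*Y**2 ↦ -2·1·1·1 = -2
  -3*Y*Z ↦ -3·1·1·7 = -21
Sum: F(3, 1, 7) = (-6) + (-42) + (-2) + (-21) = -71.
Reducing mod 11: -71 ≡ 6 (mod 11).
Since F(a, b, c) ≡ 6 ≠ 0 (mod 11), P does NOT lie on the curve.


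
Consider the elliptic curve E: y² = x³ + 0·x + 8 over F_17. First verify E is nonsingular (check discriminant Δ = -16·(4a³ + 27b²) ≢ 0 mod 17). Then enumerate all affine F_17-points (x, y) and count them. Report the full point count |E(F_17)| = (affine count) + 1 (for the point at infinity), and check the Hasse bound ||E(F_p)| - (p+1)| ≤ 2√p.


Affine points = {(0, 5), (0, 12), (1, 3), (1, 14), (2, 4), (2, 13), (3, 1), (3, 16), (4, 2), (4, 15), (11, 8), (11, 9), (12, 6), (12, 11), (14, 7), (14, 10), (15, 0)}; affine count = 17; |E(F_17)| = 18.

Discriminant check: Δ ∝ 4a³ + 27b² = 4·0³ + 27·8² = 4·0 + 27·64 ≡ 11 (mod 17). Nonzero ⇒ E is nonsingular.
For each x ∈ F_17, compute rhs = x³ + 0·x + 8 mod 17, then count y ∈ F_17 with y² ≡ rhs.
  x = 0: rhs = 8, matching y values: 5, 12 (2 points).
  x = 1: rhs = 9, matching y values: 3, 14 (2 points).
  x = 2: rhs = 16, matching y values: 4, 13 (2 points).
  x = 3: rhs = 1, matching y values: 1, 16 (2 points).
  x = 4: rhs = 4, matching y values: 2, 15 (2 points).
  x = 5: rhs = 14, matching y values: none (0 points).
  x = 6: rhs = 3, matching y values: none (0 points).
  x = 7: rhs = 11, matching y values: none (0 points).
  x = 8: rhs = 10, matching y values: none (0 points).
  x = 9: rhs = 6, matching y values: none (0 points).
  x = 10: rhs = 5, matching y values: none (0 points).
  x = 11: rhs = 13, matching y values: 8, 9 (2 points).
  x = 12: rhs = 2, matching y values: 6, 11 (2 points).
  x = 13: rhs = 12, matching y values: none (0 points).
  x = 14: rhs = 15, matching y values: 7, 10 (2 points).
  x = 15: rhs = 0, matching y values: 0 (1 points).
  x = 16: rhs = 7, matching y values: none (0 points).
Total affine count: 17.
Full point count |E(F_17)| = 17 + 1 = 18.
Hasse bound: |18 − (17+1)| = |0| = 0 ≤ 2√17 ≈ 8.2462 ✓.


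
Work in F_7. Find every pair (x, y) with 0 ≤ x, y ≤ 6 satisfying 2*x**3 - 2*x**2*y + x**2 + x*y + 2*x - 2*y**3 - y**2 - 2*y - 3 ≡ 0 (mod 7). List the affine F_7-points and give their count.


Affine F_7-points: {(0, 6), (1, 3), (1, 4), (2, 0), (2, 5), (3, 5), (3, 6), (5, 2), (6, 1), (6, 3), (6, 6)}; count = 11.

For each of the 49 pairs (x, y) ∈ F_7², evaluate f(x, y) mod 7. Record the zeros.
  x = 0: [0↦4, 1↦6, 2↦1, 3↦5, 4↦6, 5↦6, 6↦0]  zeros at y ∈ {6}
  x = 1: [0↦2, 1↦3, 2↦4, 3↦0, 4↦0, 5↦6, 6↦6]  zeros at y ∈ {3, 4}
  x = 2: [0↦0, 1↦3, 2↦6, 3↦4, 4↦6, 5↦0, 6↦2]  zeros at y ∈ {0, 5}
  x = 3: [0↦3, 1↦4, 2↦5, 3↦1, 4↦1, 5↦0, 6↦0]  zeros at y ∈ {5, 6}
  x = 4: [0↦2, 1↦4, 2↦6, 3↦3, 4↦4, 5↦4, 6↦5]  zeros at y ∈ ∅
  x = 5: [0↦2, 1↦1, 2↦0, 3↦1, 4↦6, 5↦3, 6↦1]  zeros at y ∈ {2}
  x = 6: [0↦1, 1↦0, 2↦6, 3↦0, 4↦5, 5↦2, 6↦0]  zeros at y ∈ {1, 3, 6}
Collecting zeros: affine points = {(0, 6), (1, 3), (1, 4), (2, 0), (2, 5), (3, 5), (3, 6), (5, 2), (6, 1), (6, 3), (6, 6)}.
Total count |C(F_7)_aff| = 11.


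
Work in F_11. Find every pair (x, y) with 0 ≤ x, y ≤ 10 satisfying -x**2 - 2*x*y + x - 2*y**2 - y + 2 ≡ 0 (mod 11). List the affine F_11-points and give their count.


Affine F_11-points: {(1, 6), (1, 9), (2, 0), (2, 3), (4, 3), (4, 9), (6, 5), (7, 4), (7, 5), (8, 4), (10, 0), (10, 6)}; count = 12.

For each of the 121 pairs (x, y) ∈ F_11², evaluate f(x, y) mod 11. Record the zeros.
  x = 0: [0↦2, 1↦10, 2↦3, 3↦3, 4↦10, 5↦2, 6↦1, 7↦7, 8↦9, 9↦7, 10↦1]  zeros at y ∈ ∅
  x = 1: [0↦2, 1↦8, 2↦10, 3↦8, 4↦2, 5↦3, 6↦0, 7↦4, 8↦4, 9↦0, 10↦3]  zeros at y ∈ {6, 9}
  x = 2: [0↦0, 1↦4, 2↦4, 3↦0, 4↦3, 5↦2, 6↦8, 7↦10, 8↦8, 9↦2, 10↦3]  zeros at y ∈ {0, 3}
  x = 3: [0↦7, 1↦9, 2↦7, 3↦1, 4↦2, 5↦10, 6↦3, 7↦3, 8↦10, 9↦2, 10↦1]  zeros at y ∈ ∅
  x = 4: [0↦1, 1↦1, 2↦8, 3↦0, 4↦10, 5↦5, 6↦7, 7↦5, 8↦10, 9↦0, 10↦8]  zeros at y ∈ {3, 9}
  x = 5: [0↦4, 1↦2, 2↦7, 3↦8, 4↦5, 5↦9, 6↦9, 7↦5, 8↦8, 9↦7, 10↦2]  zeros at y ∈ ∅
  x = 6: [0↦5, 1↦1, 2↦4, 3↦3, 4↦9, 5↦0, 6↦9, 7↦3, 8↦4, 9↦1, 10↦5]  zeros at y ∈ {5}
  x = 7: [0↦4, 1↦9, 2↦10, 3↦7, 4↦0, 5↦0, 6↦7, 7↦10, 8↦9, 9↦4, 10↦6]  zeros at y ∈ {4, 5}
  x = 8: [0↦1, 1↦4, 2↦3, 3↦9, 4↦0, 5↦9, 6↦3, 7↦4, 8↦1, 9↦5, 10↦5]  zeros at y ∈ {4}
  x = 9: [0↦7, 1↦8, 2↦5, 3↦9, 4↦9, 5↦5, 6↦8, 7↦7, 8↦2, 9↦4, 10↦2]  zeros at y ∈ ∅
  x = 10: [0↦0, 1↦10, 2↦5, 3↦7, 4↦5, 5↦10, 6↦0, 7↦8, 8↦1, 9↦1, 10↦8]  zeros at y ∈ {0, 6}
Collecting zeros: affine points = {(1, 6), (1, 9), (2, 0), (2, 3), (4, 3), (4, 9), (6, 5), (7, 4), (7, 5), (8, 4), (10, 0), (10, 6)}.
Total count |C(F_11)_aff| = 12.


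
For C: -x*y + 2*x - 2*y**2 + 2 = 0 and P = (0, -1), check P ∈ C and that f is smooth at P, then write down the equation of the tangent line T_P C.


Tangent line at P: 3*x + 4*y + 4 = 0.

Step 1: f(0, -1) = 0, so P lies on C.
Step 2: partial derivatives
  f_x(x, y) = 2 - y, f_y(x, y) = -x - 4*y.
  f_x(P) = 3, f_y(P) = 4 (gradient nonzero, so P is smooth).
Step 3: tangent line at P: 3·(x − 0) + 4·(y − -1) = 0.
Expanding: 3*x + 4*y + 4 = 0.


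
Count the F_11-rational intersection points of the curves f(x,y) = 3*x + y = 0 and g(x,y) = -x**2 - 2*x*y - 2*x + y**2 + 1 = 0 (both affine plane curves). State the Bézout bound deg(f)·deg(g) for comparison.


Common zeros: {(3, 2), (5, 7)}; count = 2; Bézout bound = 2.

deg(f) = 1, deg(g) = 2, so Bézout bound = 2.
Scan x ∈ F_11. For each x, list the y ∈ F_11 with f(x, y) ≡ 0 and those with g(x, y) ≡ 0 (mod 11); the common zeros in that column are the intersection.
  x = 0: f ≡ 0 at y ∈ {0}; g ≡ 0 at y ∈ ∅; common: ∅.
  x = 1: f ≡ 0 at y ∈ {8}; g ≡ 0 at y ∈ {6, 7}; common: ∅.
  x = 2: f ≡ 0 at y ∈ {5}; g ≡ 0 at y ∈ {2}; common: ∅.
  x = 3: f ≡ 0 at y ∈ {2}; g ≡ 0 at y ∈ {2, 4}; common: {2}.
  x = 4: f ≡ 0 at y ∈ {10}; g ≡ 0 at y ∈ ∅; common: ∅.
  x = 5: f ≡ 0 at y ∈ {7}; g ≡ 0 at y ∈ {3, 7}; common: {7}.
  x = 6: f ≡ 0 at y ∈ {4}; g ≡ 0 at y ∈ ∅; common: ∅.
  x = 7: f ≡ 0 at y ∈ {1}; g ≡ 0 at y ∈ {6, 8}; common: ∅.
  x = 8: f ≡ 0 at y ∈ {9}; g ≡ 0 at y ∈ {8}; common: ∅.
  x = 9: f ≡ 0 at y ∈ {6}; g ≡ 0 at y ∈ {3, 4}; common: ∅.
  x = 10: f ≡ 0 at y ∈ {3}; g ≡ 0 at y ∈ ∅; common: ∅.
Collecting: common zeros = {(3, 2), (5, 7)}, so the count is 2.
Comparison with the Bézout bound: 2 ≤ 2 = deg(f)·deg(g), as expected for curves with no common component (the bound is attained).


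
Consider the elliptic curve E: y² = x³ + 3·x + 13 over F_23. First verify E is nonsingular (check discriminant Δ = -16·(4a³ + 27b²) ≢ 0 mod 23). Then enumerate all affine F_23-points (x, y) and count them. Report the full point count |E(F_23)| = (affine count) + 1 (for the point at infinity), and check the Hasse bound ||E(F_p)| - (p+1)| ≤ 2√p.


Affine points = {(0, 6), (0, 17), (2, 2), (2, 21), (3, 7), (3, 16), (7, 3), (7, 20), (10, 10), (10, 13), (12, 11), (12, 12), (13, 8), (13, 15), (14, 4), (14, 19), (15, 11), (15, 12), (17, 3), (17, 20), (19, 11), (19, 12), (20, 0), (22, 3), (22, 20)}; affine count = 25; |E(F_23)| = 26.

Discriminant check: Δ ∝ 4a³ + 27b² = 4·3³ + 27·13² = 4·27 + 27·169 ≡ 2 (mod 23). Nonzero ⇒ E is nonsingular.
For each x ∈ F_23, compute rhs = x³ + 3·x + 13 mod 23, then count y ∈ F_23 with y² ≡ rhs.
  x = 0: rhs = 13, matching y values: 6, 17 (2 points).
  x = 1: rhs = 17, matching y values: none (0 points).
  x = 2: rhs = 4, matching y values: 2, 21 (2 points).
  x = 3: rhs = 3, matching y values: 7, 16 (2 points).
  x = 4: rhs = 20, matching y values: none (0 points).
  x = 5: rhs = 15, matching y values: none (0 points).
  x = 6: rhs = 17, matching y values: none (0 points).
  x = 7: rhs = 9, matching y values: 3, 20 (2 points).
  x = 8: rhs = 20, matching y values: none (0 points).
  x = 9: rhs = 10, matching y values: none (0 points).
  x = 10: rhs = 8, matching y values: 10, 13 (2 points).
  x = 11: rhs = 20, matching y values: none (0 points).
  x = 12: rhs = 6, matching y values: 11, 12 (2 points).
  x = 13: rhs = 18, matching y values: 8, 15 (2 points).
  x = 14: rhs = 16, matching y values: 4, 19 (2 points).
  x = 15: rhs = 6, matching y values: 11, 12 (2 points).
  x = 16: rhs = 17, matching y values: none (0 points).
  x = 17: rhs = 9, matching y values: 3, 20 (2 points).
  x = 18: rhs = 11, matching y values: none (0 points).
  x = 19: rhs = 6, matching y values: 11, 12 (2 points).
  x = 20: rhs = 0, matching y values: 0 (1 points).
  x = 21: rhs = 22, matching y values: none (0 points).
  x = 22: rhs = 9, matching y values: 3, 20 (2 points).
Total affine count: 25.
Full point count |E(F_23)| = 25 + 1 = 26.
Hasse bound: |26 − (23+1)| = |2| = 2 ≤ 2√23 ≈ 9.5917 ✓.


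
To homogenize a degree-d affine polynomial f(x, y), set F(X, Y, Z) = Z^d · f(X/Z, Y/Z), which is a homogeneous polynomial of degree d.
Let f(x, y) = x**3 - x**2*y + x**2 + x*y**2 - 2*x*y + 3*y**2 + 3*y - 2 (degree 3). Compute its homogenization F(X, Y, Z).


F(X, Y, Z) = X**3 - X**2*Y + X**2*Z + X*Y**2 - 2*X*Y*Z + 3*Y**2*Z + 3*Y*Z**2 - 2*Z**3

deg(f) = 3.
Substitute x = X/Z, y = Y/Z into f, then multiply by Z^3.
  monomial 1·x^3·y^0 ↦ 1·X^3·Y^0·Z^0.
  monomial -1·x^2·y^1 ↦ -1·X^2·Y^1·Z^0.
  monomial 1·x^2·y^0 ↦ 1·X^2·Y^0·Z^1.
  monomial 1·x^1·y^2 ↦ 1·X^1·Y^2·Z^0.
  monomial -2·x^1·y^1 ↦ -2·X^1·Y^1·Z^1.
  monomial 3·x^0·y^2 ↦ 3·X^0·Y^2·Z^1.
  monomial 3·x^0·y^1 ↦ 3·X^0·Y^1·Z^2.
  monomial -2·x^0·y^0 ↦ -2·X^0·Y^0·Z^3.
Collecting: F(X, Y, Z) = X**3 - X**2*Y + X**2*Z + X*Y**2 - 2*X*Y*Z + 3*Y**2*Z + 3*Y*Z**2 - 2*Z**3.


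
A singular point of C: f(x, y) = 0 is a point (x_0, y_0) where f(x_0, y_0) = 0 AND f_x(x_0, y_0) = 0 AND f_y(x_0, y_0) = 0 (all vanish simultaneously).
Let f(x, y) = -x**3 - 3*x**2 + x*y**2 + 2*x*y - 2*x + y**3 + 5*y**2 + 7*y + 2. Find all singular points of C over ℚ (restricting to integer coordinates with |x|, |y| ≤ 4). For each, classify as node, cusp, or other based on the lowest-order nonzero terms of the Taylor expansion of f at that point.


Singular points: {(-1, -1)}; classification: cusp.

Compute partial derivatives:
  f_x = -3*x**2 - 6*x + y**2 + 2*y - 2.
  f_y = 2*x*y + 2*x + 3*y**2 + 10*y + 7.
Scan x_0 ∈ {−4, ..., 4}. For each x_0, f_y(x_0, y) is a polynomial in y; find its integer roots y ∈ {−4, ..., 4}, then test f_x and f at those candidates.
  x = -4: f_y(-4, y) = 3*y**2 + 2*y - 1; vanishes at y ∈ {-1}. (-4, -1): f_x = -27 ≠ 0.
  x = -3: f_y(-3, y) = 3*y**2 + 4*y + 1; vanishes at y ∈ {-1}. (-3, -1): f_x = -12 ≠ 0.
  x = -2: f_y(-2, y) = 3*y**2 + 6*y + 3; vanishes at y ∈ {-1}. (-2, -1): f_x = -3 ≠ 0.
  x = -1: f_y(-1, y) = 3*y**2 + 8*y + 5; vanishes at y ∈ {-1}. (-1, -1): f_x = 0, f = 0 — SINGULAR.
  x = 0: f_y(0, y) = 3*y**2 + 10*y + 7; vanishes at y ∈ {-1}. (0, -1): f_x = -3 ≠ 0.
  x = 1: f_y(1, y) = 3*y**2 + 12*y + 9; vanishes at y ∈ {-3, -1}. (1, -3): f_x = -8 ≠ 0; (1, -1): f_x = -12 ≠ 0.
  x = 2: f_y(2, y) = 3*y**2 + 14*y + 11; vanishes at y ∈ {-1}. (2, -1): f_x = -27 ≠ 0.
  x = 3: f_y(3, y) = 3*y**2 + 16*y + 13; vanishes at y ∈ {-1}. (3, -1): f_x = -48 ≠ 0.
  x = 4: f_y(4, y) = 3*y**2 + 18*y + 15; vanishes at y ∈ {-1}. (4, -1): f_x = -75 ≠ 0.
Only singular point on the grid: (-1, -1).
Classify: substitute x = -1 + u, y = -1 + v and expand: f = -u**3 + u*v**2 + v**3 + v**2.
No constant or linear terms (consistent with a singular point). Quadratic part: v**2. Cubic part: -u**3 + u*v**2 + v**3.
The quadratic part v**2 is a perfect square, so there is a single (double) tangent line v = 0, i.e. y = -1. Restricting the cubic part to that line (v = 0) leaves -u**3 ≠ 0, so f is not divisible by v and the branch is v² ≈ u**3 to lowest order — this is a cusp.
Classification: cusp.


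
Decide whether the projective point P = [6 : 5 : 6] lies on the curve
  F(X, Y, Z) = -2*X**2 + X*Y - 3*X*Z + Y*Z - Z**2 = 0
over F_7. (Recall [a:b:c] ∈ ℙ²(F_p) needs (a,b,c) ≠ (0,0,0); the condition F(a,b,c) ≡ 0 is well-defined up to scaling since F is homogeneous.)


F(6,5,6) ≡ 5 (mod 7); P is NOT on the curve.

Evaluate F(6, 5, 6) term-by-term (mod 7).
  -2*X**2 ↦ -2·36·1·1 = -72
  X*Y ↦ 1·6·5·1 = 30
  -3*X*Z ↦ -3·6·1·6 = -108
  Y*Z ↦ 1·1·5·6 = 30
  -Z**2 ↦ -1·1·1·36 = -36
Sum: F(6, 5, 6) = (-72) + (30) + (-108) + (30) + (-36) = -156.
Reducing mod 7: -156 ≡ 5 (mod 7).
Since F(a, b, c) ≡ 5 ≠ 0 (mod 7), P does NOT lie on the curve.


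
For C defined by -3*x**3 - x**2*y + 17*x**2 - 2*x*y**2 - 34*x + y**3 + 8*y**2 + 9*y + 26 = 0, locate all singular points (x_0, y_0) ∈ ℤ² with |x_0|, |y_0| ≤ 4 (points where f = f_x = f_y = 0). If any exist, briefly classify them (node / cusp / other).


Singular points: {(2, -1)}; classification: cusp.

Compute partial derivatives:
  f_x = -9*x**2 - 2*x*y + 34*x - 2*y**2 - 34.
  f_y = -x**2 - 4*x*y + 3*y**2 + 16*y + 9.
Scan x_0 ∈ {−4, ..., 4}. For each x_0, f_y(x_0, y) is a polynomial in y; find its integer roots y ∈ {−4, ..., 4}, then test f_x and f at those candidates.
  x = -4: f_y(-4, y) = 3*y**2 + 32*y - 7; no integer root y with |y| ≤ 4.
  x = -3: f_y(-3, y) = 3*y**2 + 28*y; vanishes at y ∈ {0}. (-3, 0): f_x = -217 ≠ 0.
  x = -2: f_y(-2, y) = 3*y**2 + 24*y + 5; no integer root y with |y| ≤ 4.
  x = -1: f_y(-1, y) = 3*y**2 + 20*y + 8; no integer root y with |y| ≤ 4.
  x = 0: f_y(0, y) = 3*y**2 + 16*y + 9; no integer root y with |y| ≤ 4.
  x = 1: f_y(1, y) = 3*y**2 + 12*y + 8; no integer root y with |y| ≤ 4.
  x = 2: f_y(2, y) = 3*y**2 + 8*y + 5; vanishes at y ∈ {-1}. (2, -1): f_x = 0, f = 0 — SINGULAR.
  x = 3: f_y(3, y) = 3*y**2 + 4*y; vanishes at y ∈ {0}. (3, 0): f_x = -13 ≠ 0.
  x = 4: f_y(4, y) = 3*y**2 - 7; no integer root y with |y| ≤ 4.
Only singular point on the grid: (2, -1).
Classify: substitute x = 2 + u, y = -1 + v and expand: f = -3*u**3 - u**2*v - 2*u*v**2 + v**3 + v**2.
No constant or linear terms (consistent with a singular point). Quadratic part: v**2. Cubic part: -3*u**3 - u**2*v - 2*u*v**2 + v**3.
The quadratic part v**2 is a perfect square, so there is a single (double) tangent line v = 0, i.e. y = -1. Restricting the cubic part to that line (v = 0) leaves -3*u**3 ≠ 0, so f is not divisible by v and the branch is v² ≈ 3*u**3 to lowest order — this is a cusp.
Classification: cusp.


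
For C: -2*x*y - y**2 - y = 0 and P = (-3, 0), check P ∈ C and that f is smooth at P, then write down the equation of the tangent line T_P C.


Tangent line at P: 5*y = 0.

Step 1: f(-3, 0) = 0, so P lies on C.
Step 2: partial derivatives
  f_x(x, y) = -2*y, f_y(x, y) = -2*x - 2*y - 1.
  f_x(P) = 0, f_y(P) = 5 (gradient nonzero, so P is smooth).
Step 3: tangent line at P: 0·(x − -3) + 5·(y − 0) = 0.
Expanding: 5*y = 0.


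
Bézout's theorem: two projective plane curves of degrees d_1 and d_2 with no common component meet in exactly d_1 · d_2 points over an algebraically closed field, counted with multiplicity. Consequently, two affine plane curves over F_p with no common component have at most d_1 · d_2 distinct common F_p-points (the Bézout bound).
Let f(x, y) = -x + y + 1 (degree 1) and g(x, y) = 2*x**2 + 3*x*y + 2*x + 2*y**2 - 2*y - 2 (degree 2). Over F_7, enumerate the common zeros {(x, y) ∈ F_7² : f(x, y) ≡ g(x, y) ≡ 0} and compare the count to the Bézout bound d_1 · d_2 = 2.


Common zeros: ∅; count = 0; Bézout bound = 2.

deg(f) = 1, deg(g) = 2, so Bézout bound = 2.
Scan x ∈ F_7. For each x, list the y ∈ F_7 with f(x, y) ≡ 0 and those with g(x, y) ≡ 0 (mod 7); the common zeros in that column are the intersection.
  x = 0: f ≡ 0 at y ∈ {6}; g ≡ 0 at y ∈ ∅; common: ∅.
  x = 1: f ≡ 0 at y ∈ {0}; g ≡ 0 at y ∈ ∅; common: ∅.
  x = 2: f ≡ 0 at y ∈ {1}; g ≡ 0 at y ∈ ∅; common: ∅.
  x = 3: f ≡ 0 at y ∈ {2}; g ≡ 0 at y ∈ ∅; common: ∅.
  x = 4: f ≡ 0 at y ∈ {3}; g ≡ 0 at y ∈ ∅; common: ∅.
  x = 5: f ≡ 0 at y ∈ {4}; g ≡ 0 at y ∈ ∅; common: ∅.
  x = 6: f ≡ 0 at y ∈ {5}; g ≡ 0 at y ∈ ∅; common: ∅.
Collecting: common zeros = ∅, so the count is 0.
Comparison with the Bézout bound: 0 ≤ 2 = deg(f)·deg(g), as expected for curves with no common component (the affine F_7-count falls short of the bound because intersections may lie at infinity, over extension fields, or carry multiplicity).


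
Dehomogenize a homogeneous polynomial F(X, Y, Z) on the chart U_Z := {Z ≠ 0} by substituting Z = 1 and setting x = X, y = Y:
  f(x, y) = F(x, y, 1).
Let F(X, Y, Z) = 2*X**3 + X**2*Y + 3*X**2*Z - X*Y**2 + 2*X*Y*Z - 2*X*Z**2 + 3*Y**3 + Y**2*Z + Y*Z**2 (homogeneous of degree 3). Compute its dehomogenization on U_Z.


f(x, y) = 2*x**3 + x**2*y + 3*x**2 - x*y**2 + 2*x*y - 2*x + 3*y**3 + y**2 + y

On U_Z we set Z = 1. Each monomial c·X^i·Y^j·Z^k in F becomes c·x^i·y^j·1^k = c·x^i·y^j.
Substituting Z = 1: F(X, Y, 1) = 2*x**3 + x**2*y + 3*x**2 - x*y**2 + 2*x*y - 2*x + 3*y**3 + y**2 + y.
Note: deg(f) ≤ deg(F) = 3; strict inequality happens when F is divisible by Z (lost terms).


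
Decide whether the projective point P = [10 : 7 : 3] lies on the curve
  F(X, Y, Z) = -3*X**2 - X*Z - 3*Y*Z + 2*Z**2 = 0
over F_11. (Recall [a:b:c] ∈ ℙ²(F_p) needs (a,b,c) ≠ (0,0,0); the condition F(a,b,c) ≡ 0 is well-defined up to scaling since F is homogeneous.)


F(10,7,3) ≡ 10 (mod 11); P is NOT on the curve.

Evaluate F(10, 7, 3) term-by-term (mod 11).
  -3*X**2 ↦ -3·100·1·1 = -300
  -X*Z ↦ -1·10·1·3 = -30
  -3*Y*Z ↦ -3·1·7·3 = -63
  2*Z**2 ↦ 2·1·1·9 = 18
Sum: F(10, 7, 3) = (-300) + (-30) + (-63) + (18) = -375.
Reducing mod 11: -375 ≡ 10 (mod 11).
Since F(a, b, c) ≡ 10 ≠ 0 (mod 11), P does NOT lie on the curve.


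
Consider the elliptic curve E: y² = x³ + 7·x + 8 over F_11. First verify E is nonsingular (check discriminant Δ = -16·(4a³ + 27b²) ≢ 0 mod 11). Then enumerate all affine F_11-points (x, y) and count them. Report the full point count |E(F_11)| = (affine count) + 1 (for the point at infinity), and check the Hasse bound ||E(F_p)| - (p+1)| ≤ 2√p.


Affine points = {(1, 4), (1, 7), (3, 1), (3, 10), (4, 1), (4, 10), (5, 5), (5, 6), (7, 2), (7, 9), (8, 2), (8, 9), (10, 0)}; affine count = 13; |E(F_11)| = 14.

Discriminant check: Δ ∝ 4a³ + 27b² = 4·7³ + 27·8² = 4·343 + 27·64 ≡ 9 (mod 11). Nonzero ⇒ E is nonsingular.
For each x ∈ F_11, compute rhs = x³ + 7·x + 8 mod 11, then count y ∈ F_11 with y² ≡ rhs.
  x = 0: rhs = 8, matching y values: none (0 points).
  x = 1: rhs = 5, matching y values: 4, 7 (2 points).
  x = 2: rhs = 8, matching y values: none (0 points).
  x = 3: rhs = 1, matching y values: 1, 10 (2 points).
  x = 4: rhs = 1, matching y values: 1, 10 (2 points).
  x = 5: rhs = 3, matching y values: 5, 6 (2 points).
  x = 6: rhs = 2, matching y values: none (0 points).
  x = 7: rhs = 4, matching y values: 2, 9 (2 points).
  x = 8: rhs = 4, matching y values: 2, 9 (2 points).
  x = 9: rhs = 8, matching y values: none (0 points).
  x = 10: rhs = 0, matching y values: 0 (1 points).
Total affine count: 13.
Full point count |E(F_11)| = 13 + 1 = 14.
Hasse bound: |14 − (11+1)| = |2| = 2 ≤ 2√11 ≈ 6.6332 ✓.


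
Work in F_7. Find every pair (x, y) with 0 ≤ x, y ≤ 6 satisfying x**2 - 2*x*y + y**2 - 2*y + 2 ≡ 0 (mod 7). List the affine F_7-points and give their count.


Affine F_7-points: {(1, 1), (1, 3), (4, 5), (5, 2), (5, 3), (6, 2), (6, 5)}; count = 7.

For each of the 49 pairs (x, y) ∈ F_7², evaluate f(x, y) mod 7. Record the zeros.
  x = 0: [0↦2, 1↦1, 2↦2, 3↦5, 4↦3, 5↦3, 6↦5]  zeros at y ∈ ∅
  x = 1: [0↦3, 1↦0, 2↦6, 3↦0, 4↦3, 5↦1, 6↦1]  zeros at y ∈ {1, 3}
  x = 2: [0↦6, 1↦1, 2↦5, 3↦4, 4↦5, 5↦1, 6↦6]  zeros at y ∈ ∅
  x = 3: [0↦4, 1↦4, 2↦6, 3↦3, 4↦2, 5↦3, 6↦6]  zeros at y ∈ ∅
  x = 4: [0↦4, 1↦2, 2↦2, 3↦4, 4↦1, 5↦0, 6↦1]  zeros at y ∈ {5}
  x = 5: [0↦6, 1↦2, 2↦0, 3↦0, 4↦2, 5↦6, 6↦5]  zeros at y ∈ {2, 3}
  x = 6: [0↦3, 1↦4, 2↦0, 3↦5, 4↦5, 5↦0, 6↦4]  zeros at y ∈ {2, 5}
Collecting zeros: affine points = {(1, 1), (1, 3), (4, 5), (5, 2), (5, 3), (6, 2), (6, 5)}.
Total count |C(F_7)_aff| = 7.


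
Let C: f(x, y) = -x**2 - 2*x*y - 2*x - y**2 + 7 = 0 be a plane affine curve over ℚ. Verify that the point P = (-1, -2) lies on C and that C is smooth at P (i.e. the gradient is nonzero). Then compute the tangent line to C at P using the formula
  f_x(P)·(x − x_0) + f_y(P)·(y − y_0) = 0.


Tangent line at P: 4*x + 6*y + 16 = 0.

Step 1: f(-1, -2) = 0, so P lies on C.
Step 2: partial derivatives
  f_x(x, y) = -2*x - 2*y - 2, f_y(x, y) = -2*x - 2*y.
  f_x(P) = 4, f_y(P) = 6 (gradient nonzero, so P is smooth).
Step 3: tangent line at P: 4·(x − -1) + 6·(y − -2) = 0.
Expanding: 4*x + 6*y + 16 = 0.


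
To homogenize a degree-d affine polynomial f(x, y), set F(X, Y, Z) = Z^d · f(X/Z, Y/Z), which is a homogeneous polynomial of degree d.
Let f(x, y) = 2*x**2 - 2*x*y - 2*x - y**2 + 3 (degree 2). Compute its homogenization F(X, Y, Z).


F(X, Y, Z) = 2*X**2 - 2*X*Y - 2*X*Z - Y**2 + 3*Z**2

deg(f) = 2.
Substitute x = X/Z, y = Y/Z into f, then multiply by Z^2.
  monomial 2·x^2·y^0 ↦ 2·X^2·Y^0·Z^0.
  monomial -2·x^1·y^1 ↦ -2·X^1·Y^1·Z^0.
  monomial -2·x^1·y^0 ↦ -2·X^1·Y^0·Z^1.
  monomial -1·x^0·y^2 ↦ -1·X^0·Y^2·Z^0.
  monomial 3·x^0·y^0 ↦ 3·X^0·Y^0·Z^2.
Collecting: F(X, Y, Z) = 2*X**2 - 2*X*Y - 2*X*Z - Y**2 + 3*Z**2.


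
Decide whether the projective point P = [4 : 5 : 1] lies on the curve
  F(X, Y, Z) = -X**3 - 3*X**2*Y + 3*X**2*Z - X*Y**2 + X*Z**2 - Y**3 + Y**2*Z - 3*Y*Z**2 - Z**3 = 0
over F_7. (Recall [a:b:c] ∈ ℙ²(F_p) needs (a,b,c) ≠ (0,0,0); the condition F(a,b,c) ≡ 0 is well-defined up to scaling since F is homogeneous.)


F(4,5,1) ≡ 1 (mod 7); P is NOT on the curve.

Evaluate F(4, 5, 1) term-by-term (mod 7).
  -X**3 ↦ -1·64·1·1 = -64
  -3*X**2*Y ↦ -3·16·5·1 = -240
  3*X**2*Z ↦ 3·16·1·1 = 48
  -X*Y**2 ↦ -1·4·25·1 = -100
  X*Z**2 ↦ 1·4·1·1 = 4
  -Y**3 ↦ -1·1·125·1 = -125
  Y**2*Z ↦ 1·1·25·1 = 25
  -3*Y*Z**2 ↦ -3·1·5·1 = -15
  -Z**3 ↦ -1·1·1·1 = -1
Sum: F(4, 5, 1) = (-64) + (-240) + (48) + (-100) + (4) + (-125) + (25) + (-15) + (-1) = -468.
Reducing mod 7: -468 ≡ 1 (mod 7).
Since F(a, b, c) ≡ 1 ≠ 0 (mod 7), P does NOT lie on the curve.


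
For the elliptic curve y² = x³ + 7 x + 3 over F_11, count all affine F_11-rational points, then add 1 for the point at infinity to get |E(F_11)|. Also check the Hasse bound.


Affine points = {(0, 5), (0, 6), (1, 0), (2, 5), (2, 6), (5, 3), (5, 8), (9, 5), (9, 6)}; affine count = 9; |E(F_11)| = 10.

Discriminant check: Δ ∝ 4a³ + 27b² = 4·7³ + 27·3² = 4·343 + 27·9 ≡ 9 (mod 11). Nonzero ⇒ E is nonsingular.
For each x ∈ F_11, compute rhs = x³ + 7·x + 3 mod 11, then count y ∈ F_11 with y² ≡ rhs.
  x = 0: rhs = 3, matching y values: 5, 6 (2 points).
  x = 1: rhs = 0, matching y values: 0 (1 points).
  x = 2: rhs = 3, matching y values: 5, 6 (2 points).
  x = 3: rhs = 7, matching y values: none (0 points).
  x = 4: rhs = 7, matching y values: none (0 points).
  x = 5: rhs = 9, matching y values: 3, 8 (2 points).
  x = 6: rhs = 8, matching y values: none (0 points).
  x = 7: rhs = 10, matching y values: none (0 points).
  x = 8: rhs = 10, matching y values: none (0 points).
  x = 9: rhs = 3, matching y values: 5, 6 (2 points).
  x = 10: rhs = 6, matching y values: none (0 points).
Total affine count: 9.
Full point count |E(F_11)| = 9 + 1 = 10.
Hasse bound: |10 − (11+1)| = |-2| = 2 ≤ 2√11 ≈ 6.6332 ✓.


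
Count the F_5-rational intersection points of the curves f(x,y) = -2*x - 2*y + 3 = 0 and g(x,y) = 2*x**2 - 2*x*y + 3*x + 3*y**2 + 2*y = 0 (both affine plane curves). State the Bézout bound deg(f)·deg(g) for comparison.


Common zeros: ∅; count = 0; Bézout bound = 2.

deg(f) = 1, deg(g) = 2, so Bézout bound = 2.
Scan x ∈ F_5. For each x, list the y ∈ F_5 with f(x, y) ≡ 0 and those with g(x, y) ≡ 0 (mod 5); the common zeros in that column are the intersection.
  x = 0: f ≡ 0 at y ∈ {4}; g ≡ 0 at y ∈ {0, 1}; common: ∅.
  x = 1: f ≡ 0 at y ∈ {3}; g ≡ 0 at y ∈ {0}; common: ∅.
  x = 2: f ≡ 0 at y ∈ {2}; g ≡ 0 at y ∈ {1, 3}; common: ∅.
  x = 3: f ≡ 0 at y ∈ {1}; g ≡ 0 at y ∈ ∅; common: ∅.
  x = 4: f ≡ 0 at y ∈ {0}; g ≡ 0 at y ∈ ∅; common: ∅.
Collecting: common zeros = ∅, so the count is 0.
Comparison with the Bézout bound: 0 ≤ 2 = deg(f)·deg(g), as expected for curves with no common component (the affine F_5-count falls short of the bound because intersections may lie at infinity, over extension fields, or carry multiplicity).


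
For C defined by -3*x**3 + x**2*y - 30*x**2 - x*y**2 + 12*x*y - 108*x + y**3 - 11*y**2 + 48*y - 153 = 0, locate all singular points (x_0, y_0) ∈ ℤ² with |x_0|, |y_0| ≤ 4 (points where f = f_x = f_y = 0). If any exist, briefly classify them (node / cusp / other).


Singular points: {(-3, 3)}; classification: cusp.

Compute partial derivatives:
  f_x = -9*x**2 + 2*x*y - 60*x - y**2 + 12*y - 108.
  f_y = x**2 - 2*x*y + 12*x + 3*y**2 - 22*y + 48.
Scan x_0 ∈ {−4, ..., 4}. For each x_0, f_y(x_0, y) is a polynomial in y; find its integer roots y ∈ {−4, ..., 4}, then test f_x and f at those candidates.
  x = -4: f_y(-4, y) = 3*y**2 - 14*y + 16; vanishes at y ∈ {2}. (-4, 2): f_x = -8 ≠ 0.
  x = -3: f_y(-3, y) = 3*y**2 - 16*y + 21; vanishes at y ∈ {3}. (-3, 3): f_x = 0, f = 0 — SINGULAR.
  x = -2: f_y(-2, y) = 3*y**2 - 18*y + 28; no integer root y with |y| ≤ 4.
  x = -1: f_y(-1, y) = 3*y**2 - 20*y + 37; no integer root y with |y| ≤ 4.
  x = 0: f_y(0, y) = 3*y**2 - 22*y + 48; no integer root y with |y| ≤ 4.
  x = 1: f_y(1, y) = 3*y**2 - 24*y + 61; no integer root y with |y| ≤ 4.
  x = 2: f_y(2, y) = 3*y**2 - 26*y + 76; no integer root y with |y| ≤ 4.
  x = 3: f_y(3, y) = 3*y**2 - 28*y + 93; no integer root y with |y| ≤ 4.
  x = 4: f_y(4, y) = 3*y**2 - 30*y + 112; no integer root y with |y| ≤ 4.
Only singular point on the grid: (-3, 3).
Classify: substitute x = -3 + u, y = 3 + v and expand: f = -3*u**3 + u**2*v - u*v**2 + v**3 + v**2.
No constant or linear terms (consistent with a singular point). Quadratic part: v**2. Cubic part: -3*u**3 + u**2*v - u*v**2 + v**3.
The quadratic part v**2 is a perfect square, so there is a single (double) tangent line v = 0, i.e. y = 3. Restricting the cubic part to that line (v = 0) leaves -3*u**3 ≠ 0, so f is not divisible by v and the branch is v² ≈ 3*u**3 to lowest order — this is a cusp.
Classification: cusp.


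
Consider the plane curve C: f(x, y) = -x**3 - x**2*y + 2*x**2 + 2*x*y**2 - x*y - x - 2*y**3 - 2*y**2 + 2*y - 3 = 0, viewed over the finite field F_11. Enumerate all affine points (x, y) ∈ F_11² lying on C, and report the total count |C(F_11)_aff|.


Affine F_11-points: {(0, 6), (1, 5), (3, 6), (4, 4), (4, 6), (6, 2), (7, 3), (7, 4), (7, 10), (8, 2), (9, 4), (9, 5), (9, 10)}; count = 13.

For each of the 121 pairs (x, y) ∈ F_11², evaluate f(x, y) mod 11. Record the zeros.
  x = 0: [0↦8, 1↦6, 2↦10, 3↦8, 4↦10, 5↦4, 6↦0, 7↦8, 8↦5, 9↦1, 10↦6]  zeros at y ∈ {6}
  x = 1: [0↦8, 1↦6, 2↦3, 3↦9, 4↦1, 5↦0, 6↦5, 7↦4, 8↦7, 9↦2, 10↦10]  zeros at y ∈ {5}
  x = 2: [0↦6, 1↦2, 2↦1, 3↦2, 4↦4, 5↦6, 6↦7, 7↦6, 8↦2, 9↦5, 10↦3]  zeros at y ∈ ∅
  x = 3: [0↦7, 1↦10, 2↦9, 3↦3, 4↦2, 5↦5, 6↦0, 7↦8, 8↦6, 9↦4, 10↦1]  zeros at y ∈ {6}
  x = 4: [0↦5, 1↦2, 2↦10, 3↦6, 4↦0, 5↦2, 6↦0, 7↦4, 8↦2, 9↦4, 10↦9]  zeros at y ∈ {4, 6}
  x = 5: [0↦5, 1↦5, 2↦9, 3↦5, 4↦3, 5↦2, 6↦1, 7↦10, 8↦6, 9↦10, 10↦10]  zeros at y ∈ ∅
  x = 6: [0↦1, 1↦2, 2↦0, 3↦5, 4↦5, 5↦10, 6↦8, 7↦9, 8↦1, 9↦5, 10↦9]  zeros at y ∈ {2}
  x = 7: [0↦9, 1↦9, 2↦10, 3↦0, 4↦0, 5↦9, 6↦4, 7↦6, 8↦3, 9↦5, 10↦0]  zeros at y ∈ {3, 4, 10}
  x = 8: [0↦1, 1↦9, 2↦0, 3↦6, 4↦4, 5↦4, 6↦5, 7↦6, 8↦6, 9↦4, 10↦10]  zeros at y ∈ {2}
  x = 9: [0↦4, 1↦7, 2↦8, 3↦6, 4↦0, 5↦0, 6↦5, 7↦3, 8↦4, 9↦7, 10↦0]  zeros at y ∈ {4, 5, 10}
  x = 10: [0↦1, 1↦8, 2↦6, 3↦5, 4↦4, 5↦2, 6↦9, 7↦2, 8↦2, 9↦8, 10↦8]  zeros at y ∈ ∅
Collecting zeros: affine points = {(0, 6), (1, 5), (3, 6), (4, 4), (4, 6), (6, 2), (7, 3), (7, 4), (7, 10), (8, 2), (9, 4), (9, 5), (9, 10)}.
Total count |C(F_11)_aff| = 13.


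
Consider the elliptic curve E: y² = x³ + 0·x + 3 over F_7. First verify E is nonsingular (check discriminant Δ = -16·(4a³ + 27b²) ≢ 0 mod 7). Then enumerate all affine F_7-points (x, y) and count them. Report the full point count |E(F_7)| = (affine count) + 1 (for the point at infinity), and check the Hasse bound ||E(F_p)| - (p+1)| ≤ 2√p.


Affine points = {(1, 2), (1, 5), (2, 2), (2, 5), (3, 3), (3, 4), (4, 2), (4, 5), (5, 3), (5, 4), (6, 3), (6, 4)}; affine count = 12; |E(F_7)| = 13.

Discriminant check: Δ ∝ 4a³ + 27b² = 4·0³ + 27·3² = 4·0 + 27·9 ≡ 5 (mod 7). Nonzero ⇒ E is nonsingular.
For each x ∈ F_7, compute rhs = x³ + 0·x + 3 mod 7, then count y ∈ F_7 with y² ≡ rhs.
  x = 0: rhs = 3, matching y values: none (0 points).
  x = 1: rhs = 4, matching y values: 2, 5 (2 points).
  x = 2: rhs = 4, matching y values: 2, 5 (2 points).
  x = 3: rhs = 2, matching y values: 3, 4 (2 points).
  x = 4: rhs = 4, matching y values: 2, 5 (2 points).
  x = 5: rhs = 2, matching y values: 3, 4 (2 points).
  x = 6: rhs = 2, matching y values: 3, 4 (2 points).
Total affine count: 12.
Full point count |E(F_7)| = 12 + 1 = 13.
Hasse bound: |13 − (7+1)| = |5| = 5 ≤ 2√7 ≈ 5.2915 ✓.


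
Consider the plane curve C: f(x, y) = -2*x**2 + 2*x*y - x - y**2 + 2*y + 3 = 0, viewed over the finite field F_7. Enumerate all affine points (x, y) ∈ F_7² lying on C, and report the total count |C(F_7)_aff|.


Affine F_7-points: {(0, 3), (0, 6), (1, 0), (1, 4), (2, 0), (2, 6), (6, 3), (6, 4)}; count = 8.

For each of the 49 pairs (x, y) ∈ F_7², evaluate f(x, y) mod 7. Record the zeros.
  x = 0: [0↦3, 1↦4, 2↦3, 3↦0, 4↦2, 5↦2, 6↦0]  zeros at y ∈ {3, 6}
  x = 1: [0↦0, 1↦3, 2↦4, 3↦3, 4↦0, 5↦2, 6↦2]  zeros at y ∈ {0, 4}
  x = 2: [0↦0, 1↦5, 2↦1, 3↦2, 4↦1, 5↦5, 6↦0]  zeros at y ∈ {0, 6}
  x = 3: [0↦3, 1↦3, 2↦1, 3↦4, 4↦5, 5↦4, 6↦1]  zeros at y ∈ ∅
  x = 4: [0↦2, 1↦4, 2↦4, 3↦2, 4↦5, 5↦6, 6↦5]  zeros at y ∈ ∅
  x = 5: [0↦4, 1↦1, 2↦3, 3↦3, 4↦1, 5↦4, 6↦5]  zeros at y ∈ ∅
  x = 6: [0↦2, 1↦1, 2↦5, 3↦0, 4↦0, 5↦5, 6↦1]  zeros at y ∈ {3, 4}
Collecting zeros: affine points = {(0, 3), (0, 6), (1, 0), (1, 4), (2, 0), (2, 6), (6, 3), (6, 4)}.
Total count |C(F_7)_aff| = 8.


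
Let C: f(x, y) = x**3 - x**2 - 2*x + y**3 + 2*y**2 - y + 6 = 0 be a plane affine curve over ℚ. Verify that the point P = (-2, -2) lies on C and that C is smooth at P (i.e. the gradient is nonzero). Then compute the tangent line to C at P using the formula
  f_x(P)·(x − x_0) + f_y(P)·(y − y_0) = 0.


Tangent line at P: 14*x + 3*y + 34 = 0.

Step 1: f(-2, -2) = 0, so P lies on C.
Step 2: partial derivatives
  f_x(x, y) = 3*x**2 - 2*x - 2, f_y(x, y) = 3*y**2 + 4*y - 1.
  f_x(P) = 14, f_y(P) = 3 (gradient nonzero, so P is smooth).
Step 3: tangent line at P: 14·(x − -2) + 3·(y − -2) = 0.
Expanding: 14*x + 3*y + 34 = 0.


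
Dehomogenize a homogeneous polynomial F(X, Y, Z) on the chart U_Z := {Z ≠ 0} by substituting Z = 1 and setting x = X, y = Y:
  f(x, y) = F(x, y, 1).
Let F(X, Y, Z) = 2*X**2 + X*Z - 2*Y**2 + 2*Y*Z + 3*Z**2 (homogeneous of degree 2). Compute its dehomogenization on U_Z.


f(x, y) = 2*x**2 + x - 2*y**2 + 2*y + 3

On U_Z we set Z = 1. Each monomial c·X^i·Y^j·Z^k in F becomes c·x^i·y^j·1^k = c·x^i·y^j.
Substituting Z = 1: F(X, Y, 1) = 2*x**2 + x - 2*y**2 + 2*y + 3.
Note: deg(f) ≤ deg(F) = 2; strict inequality happens when F is divisible by Z (lost terms).


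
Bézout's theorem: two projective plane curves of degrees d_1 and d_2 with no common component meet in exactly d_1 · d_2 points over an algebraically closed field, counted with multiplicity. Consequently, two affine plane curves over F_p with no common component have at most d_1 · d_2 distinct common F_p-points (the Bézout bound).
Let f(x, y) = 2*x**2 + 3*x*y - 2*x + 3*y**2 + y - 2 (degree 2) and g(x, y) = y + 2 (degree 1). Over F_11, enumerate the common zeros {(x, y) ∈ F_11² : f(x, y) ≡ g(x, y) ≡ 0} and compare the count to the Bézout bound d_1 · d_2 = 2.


Common zeros: {(2, 9)}; count = 1; Bézout bound = 2.

deg(f) = 2, deg(g) = 1, so Bézout bound = 2.
Scan x ∈ F_11. For each x, list the y ∈ F_11 with f(x, y) ≡ 0 and those with g(x, y) ≡ 0 (mod 11); the common zeros in that column are the intersection.
  x = 0: f ≡ 0 at y ∈ {8, 10}; g ≡ 0 at y ∈ {9}; common: ∅.
  x = 1: f ≡ 0 at y ∈ ∅; g ≡ 0 at y ∈ {9}; common: ∅.
  x = 2: f ≡ 0 at y ∈ {7, 9}; g ≡ 0 at y ∈ {9}; common: {9}.
  x = 3: f ≡ 0 at y ∈ ∅; g ≡ 0 at y ∈ {9}; common: ∅.
  x = 4: f ≡ 0 at y ∈ {0, 3}; g ≡ 0 at y ∈ {9}; common: ∅.
  x = 5: f ≡ 0 at y ∈ {6, 7}; g ≡ 0 at y ∈ {9}; common: ∅.
  x = 6: f ≡ 0 at y ∈ ∅; g ≡ 0 at y ∈ {9}; common: ∅.
  x = 7: f ≡ 0 at y ∈ ∅; g ≡ 0 at y ∈ {9}; common: ∅.
  x = 8: f ≡ 0 at y ∈ {0, 10}; g ≡ 0 at y ∈ {9}; common: ∅.
  x = 9: f ≡ 0 at y ∈ {3, 6}; g ≡ 0 at y ∈ {9}; common: ∅.
  x = 10: f ≡ 0 at y ∈ ∅; g ≡ 0 at y ∈ {9}; common: ∅.
Collecting: common zeros = {(2, 9)}, so the count is 1.
Comparison with the Bézout bound: 1 ≤ 2 = deg(f)·deg(g), as expected for curves with no common component (the affine F_11-count falls short of the bound because intersections may lie at infinity, over extension fields, or carry multiplicity).


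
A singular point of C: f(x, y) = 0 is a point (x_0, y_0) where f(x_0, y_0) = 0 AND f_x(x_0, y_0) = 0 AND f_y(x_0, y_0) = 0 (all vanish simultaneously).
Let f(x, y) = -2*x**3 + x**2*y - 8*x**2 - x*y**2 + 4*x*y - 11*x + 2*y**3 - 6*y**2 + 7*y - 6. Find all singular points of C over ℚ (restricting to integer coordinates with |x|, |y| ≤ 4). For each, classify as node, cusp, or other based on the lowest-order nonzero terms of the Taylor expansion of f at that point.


Singular points: {(-1, 1)}; classification: node.

Compute partial derivatives:
  f_x = -6*x**2 + 2*x*y - 16*x - y**2 + 4*y - 11.
  f_y = x**2 - 2*x*y + 4*x + 6*y**2 - 12*y + 7.
Scan x_0 ∈ {−4, ..., 4}. For each x_0, f_y(x_0, y) is a polynomial in y; find its integer roots y ∈ {−4, ..., 4}, then test f_x and f at those candidates.
  x = -4: f_y(-4, y) = 6*y**2 - 4*y + 7; no integer root y with |y| ≤ 4.
  x = -3: f_y(-3, y) = 6*y**2 - 6*y + 4; no integer root y with |y| ≤ 4.
  x = -2: f_y(-2, y) = 6*y**2 - 8*y + 3; no integer root y with |y| ≤ 4.
  x = -1: f_y(-1, y) = 6*y**2 - 10*y + 4; vanishes at y ∈ {1}. (-1, 1): f_x = 0, f = 0 — SINGULAR.
  x = 0: f_y(0, y) = 6*y**2 - 12*y + 7; no integer root y with |y| ≤ 4.
  x = 1: f_y(1, y) = 6*y**2 - 14*y + 12; no integer root y with |y| ≤ 4.
  x = 2: f_y(2, y) = 6*y**2 - 16*y + 19; no integer root y with |y| ≤ 4.
  x = 3: f_y(3, y) = 6*y**2 - 18*y + 28; no integer root y with |y| ≤ 4.
  x = 4: f_y(4, y) = 6*y**2 - 20*y + 39; no integer root y with |y| ≤ 4.
Only singular point on the grid: (-1, 1).
Classify: substitute x = -1 + u, y = 1 + v and expand: f = -2*u**3 + u**2*v - u**2 - u*v**2 + 2*v**3 + v**2.
No constant or linear terms (consistent with a singular point). Quadratic part: -u**2 + v**2. Cubic part: -2*u**3 + u**2*v - u*v**2 + 2*v**3.
The quadratic part v**2 - u**2 = (v − u)(v + u) splits into two distinct linear factors, so there are two distinct tangent lines y − 1 = ±(x − -1) — this is a node (ordinary double point).
Classification: node.


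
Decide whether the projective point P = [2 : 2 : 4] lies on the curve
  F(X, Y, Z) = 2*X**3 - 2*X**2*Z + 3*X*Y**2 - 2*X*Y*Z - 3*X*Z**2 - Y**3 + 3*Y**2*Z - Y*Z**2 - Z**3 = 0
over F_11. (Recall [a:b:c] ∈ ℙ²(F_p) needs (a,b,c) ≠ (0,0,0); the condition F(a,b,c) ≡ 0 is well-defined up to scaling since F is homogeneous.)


F(2,2,4) ≡ 0 (mod 11); P is on the curve.

Evaluate F(2, 2, 4) term-by-term (mod 11).
  2*X**3 ↦ 2·8·1·1 = 16
  -2*X**2*Z ↦ -2·4·1·4 = -32
  3*X*Y**2 ↦ 3·2·4·1 = 24
  -2*X*Y*Z ↦ -2·2·2·4 = -32
  -3*X*Z**2 ↦ -3·2·1·16 = -96
  -Y**3 ↦ -1·1·8·1 = -8
  3*Y**2*Z ↦ 3·1·4·4 = 48
  -Y*Z**2 ↦ -1·1·2·16 = -32
  -Z**3 ↦ -1·1·1·64 = -64
Sum: F(2, 2, 4) = (16) + (-32) + (24) + (-32) + (-96) + (-8) + (48) + (-32) + (-64) = -176.
Reducing mod 11: -176 ≡ 0 (mod 11).
Since F(a, b, c) ≡ 0 (mod 11), P lies on the curve.


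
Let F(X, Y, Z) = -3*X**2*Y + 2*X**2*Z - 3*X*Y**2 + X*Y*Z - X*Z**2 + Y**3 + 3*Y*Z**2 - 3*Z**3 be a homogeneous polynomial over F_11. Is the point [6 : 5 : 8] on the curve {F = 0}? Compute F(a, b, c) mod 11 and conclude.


F(6,5,8) ≡ 3 (mod 11); P is NOT on the curve.

Evaluate F(6, 5, 8) term-by-term (mod 11).
  -3*X**2*Y ↦ -3·36·5·1 = -540
  2*X**2*Z ↦ 2·36·1·8 = 576
  -3*X*Y**2 ↦ -3·6·25·1 = -450
  X*Y*Z ↦ 1·6·5·8 = 240
  -X*Z**2 ↦ -1·6·1·64 = -384
  Y**3 ↦ 1·1·125·1 = 125
  3*Y*Z**2 ↦ 3·1·5·64 = 960
  -3*Z**3 ↦ -3·1·1·512 = -1536
Sum: F(6, 5, 8) = (-540) + (576) + (-450) + (240) + (-384) + (125) + (960) + (-1536) = -1009.
Reducing mod 11: -1009 ≡ 3 (mod 11).
Since F(a, b, c) ≡ 3 ≠ 0 (mod 11), P does NOT lie on the curve.


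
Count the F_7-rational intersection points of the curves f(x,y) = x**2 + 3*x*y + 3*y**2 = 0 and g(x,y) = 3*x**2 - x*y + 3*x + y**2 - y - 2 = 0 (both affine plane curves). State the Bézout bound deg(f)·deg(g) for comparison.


Common zeros: {(2, 2)}; count = 1; Bézout bound = 4.

deg(f) = 2, deg(g) = 2, so Bézout bound = 4.
Scan x ∈ F_7. For each x, list the y ∈ F_7 with f(x, y) ≡ 0 and those with g(x, y) ≡ 0 (mod 7); the common zeros in that column are the intersection.
  x = 0: f ≡ 0 at y ∈ {0}; g ≡ 0 at y ∈ {2, 6}; common: ∅.
  x = 1: f ≡ 0 at y ∈ {1, 5}; g ≡ 0 at y ∈ {3, 6}; common: ∅.
  x = 2: f ≡ 0 at y ∈ {2, 3}; g ≡ 0 at y ∈ {1, 2}; common: {2}.
  x = 3: f ≡ 0 at y ∈ {1, 3}; g ≡ 0 at y ∈ ∅; common: ∅.
  x = 4: f ≡ 0 at y ∈ {4, 6}; g ≡ 0 at y ∈ ∅; common: ∅.
  x = 5: f ≡ 0 at y ∈ {4, 5}; g ≡ 0 at y ∈ ∅; common: ∅.
  x = 6: f ≡ 0 at y ∈ {2, 6}; g ≡ 0 at y ∈ {3, 4}; common: ∅.
Collecting: common zeros = {(2, 2)}, so the count is 1.
Comparison with the Bézout bound: 1 ≤ 4 = deg(f)·deg(g), as expected for curves with no common component (the affine F_7-count falls short of the bound because intersections may lie at infinity, over extension fields, or carry multiplicity).
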